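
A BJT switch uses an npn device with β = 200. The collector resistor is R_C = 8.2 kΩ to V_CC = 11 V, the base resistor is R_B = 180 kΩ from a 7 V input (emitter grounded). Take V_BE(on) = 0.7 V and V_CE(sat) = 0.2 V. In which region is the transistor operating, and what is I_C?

saturation; I_C ≈ 1.3 mA

Assume active: I_B = (7 − 0.7)/180 = 0.035 mA, giving I_C = β·I_B = 7 mA.
But then V_CE = 11 − 7×8.2 = -46.4 V < V_CE(sat) = 0.2 V — impossible in the active region.
So the transistor is saturated. With V_CE = 0.2 V, I_C = (V_CC − 0.2)/R_C = 10.8/8.2 = 1.32 mA.
Check: β·I_B = 7 mA > I_C = 1.32 mA, confirming saturation.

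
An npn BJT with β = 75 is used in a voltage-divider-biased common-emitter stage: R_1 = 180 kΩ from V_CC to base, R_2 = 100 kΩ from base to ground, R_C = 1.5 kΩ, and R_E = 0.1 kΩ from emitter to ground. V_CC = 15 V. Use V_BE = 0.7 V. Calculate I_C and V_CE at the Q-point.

Thevenize the base divider: V_Th = V_CC·R_2/(R_1+R_2) = 15×100/280 = 5.36 V, R_Th = R_1‖R_2 = 64.3 kΩ.
Base-emitter loop: V_Th = I_B·R_Th + V_BE + (β+1)I_B·R_E, so I_B = (5.36 − 0.7) / (64.3 + 76×0.1) = 0.0648 mA.
I_C = β·I_B = 75×0.0648 = 4.86 mA, and I_E = (β+1)I_B = 4.92 mA.
V_CE = V_CC − I_C·R_C − I_E·R_E = 15 − 4.86×1.5 − 4.92×0.1 = 7.22 V.
V_CE = 7.22 V > 0.2 V confirms active-region operation.

I_C ≈ 4.9 mA, V_CE ≈ 7.2 V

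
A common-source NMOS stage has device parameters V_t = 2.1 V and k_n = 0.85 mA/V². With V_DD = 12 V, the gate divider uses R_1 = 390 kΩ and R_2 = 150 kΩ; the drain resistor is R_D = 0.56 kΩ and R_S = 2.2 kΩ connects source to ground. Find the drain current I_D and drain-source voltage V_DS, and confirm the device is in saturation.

V_G = V_DD·R_2/(R_1+R_2) = 12×150/540 = 3.33 V.
Assume saturation: I_D = (k_n/2)(V_GS − V_t)² with V_GS = V_G − I_D·R_S = 3.33 − 2.2·I_D.
Substituting gives 2.06·I_D² − 3.31·I_D + 0.646 = 0, with roots I_D = 0.228 or 1.38 mA.
The root I_D = 1.38 mA gives V_GS = 0.298 V ≤ V_t, so take I_D = 0.228 mA.
Then V_GS = 2.83 V and V_DS = V_DD − I_D(R_D+R_S) = 12 − 0.228×2.76 = 11.4 V.
Saturation requires V_DS ≥ V_GS − V_t = 0.732 V; 11.4 ≥ 0.732 ✓.

I_D ≈ 0.23 mA, V_DS ≈ 11 V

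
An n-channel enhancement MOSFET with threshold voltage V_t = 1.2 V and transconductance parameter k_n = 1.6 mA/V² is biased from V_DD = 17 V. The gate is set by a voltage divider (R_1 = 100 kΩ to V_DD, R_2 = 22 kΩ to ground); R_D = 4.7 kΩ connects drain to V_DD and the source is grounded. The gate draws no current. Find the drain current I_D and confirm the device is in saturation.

V_G = V_DD·R_2/(R_1+R_2) = 17×22/122 = 3.07 V. With the source grounded, V_GS = V_G = 3.07 V.
Assume saturation: I_D = (k_n/2)(V_GS − V_t)² = (1.6/2)×(3.07 − 1.2)² = 0.8×1.87² = 2.78 mA.
V_DS = V_DD − I_D·R_D = 17 − 2.78×4.7 = 3.91 V.
Saturation requires V_DS ≥ V_GS − V_t = 1.87 V; 3.91 ≥ 1.87 ✓.

I_D ≈ 2.8 mA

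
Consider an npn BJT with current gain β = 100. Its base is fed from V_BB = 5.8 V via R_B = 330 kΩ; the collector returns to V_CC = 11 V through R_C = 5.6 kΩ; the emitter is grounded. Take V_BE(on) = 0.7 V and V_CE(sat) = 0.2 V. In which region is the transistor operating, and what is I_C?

Assume active. Base-emitter loop: I_B = (V_BB − V_BE)/R_B = (5.8 − 0.7)/330 = 0.0155 mA.
I_C = β·I_B = 100×0.0155 = 1.55 mA.
V_CE = V_CC − I_C·R_C = 11 − 1.55×5.6 = 2.35 V > V_CE(sat), so the active-region assumption holds.

active; I_C ≈ 1.5 mA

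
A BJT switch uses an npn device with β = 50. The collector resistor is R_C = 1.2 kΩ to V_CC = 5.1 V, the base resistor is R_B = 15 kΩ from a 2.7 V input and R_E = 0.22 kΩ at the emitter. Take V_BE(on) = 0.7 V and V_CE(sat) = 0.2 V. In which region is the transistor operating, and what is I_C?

saturation; I_C ≈ 3.4 mA

Assume active: I_B = (2.7 − 0.7)/(15 + 51×0.22) = 0.0763 mA, I_C = β·I_B = 3.81 mA.
Then V_CE = 5.1 − 3.81×1.2 − 3.89×0.22 = -0.332 V < 0.2 V — the active assumption fails.
Re-solve with V_CE = 0.2 V. KCL at the emitter: V_E/R_E = (V_BB−0.7−V_E)/R_B + (V_CC−0.2−V_E)/R_C, giving V_E = 0.774 V.
I_C = (V_CC − 0.2 − V_E)/R_C = (4.9 − 0.774)/1.2 = 3.44 mA.
Check: I_B = (2 − 0.774)/15 = 0.0817 mA, and β·I_B = 4.09 mA > I_C, confirming saturation.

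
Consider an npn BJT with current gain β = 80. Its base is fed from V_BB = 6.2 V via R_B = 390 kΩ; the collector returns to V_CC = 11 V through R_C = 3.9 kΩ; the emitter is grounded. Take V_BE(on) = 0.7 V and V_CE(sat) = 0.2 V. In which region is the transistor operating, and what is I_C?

Assume active. Base-emitter loop: I_B = (V_BB − V_BE)/R_B = (6.2 − 0.7)/390 = 0.0141 mA.
I_C = β·I_B = 80×0.0141 = 1.13 mA.
V_CE = V_CC − I_C·R_C = 11 − 1.13×3.9 = 6.6 V > V_CE(sat), so the active-region assumption holds.

active; I_C ≈ 1.1 mA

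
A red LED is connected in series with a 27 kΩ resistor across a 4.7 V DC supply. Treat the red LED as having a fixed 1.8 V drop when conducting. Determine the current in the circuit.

I ≈ 0.11 mA

KVL around the loop: 4.7 = V_D + I·R = 1.8 + I × 27 kΩ.
So I = (4.7 − 1.8) / 27 kΩ = 2.9 / 27 = 0.107 mA.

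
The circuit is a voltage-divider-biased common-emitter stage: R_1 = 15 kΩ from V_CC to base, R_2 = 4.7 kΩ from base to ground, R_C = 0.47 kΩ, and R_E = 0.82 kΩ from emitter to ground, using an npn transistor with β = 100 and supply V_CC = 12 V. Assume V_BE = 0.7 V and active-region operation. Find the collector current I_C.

I_C ≈ 2.5 mA

Thevenize the base divider: V_Th = V_CC·R_2/(R_1+R_2) = 12×4.7/19.7 = 2.86 V, R_Th = R_1‖R_2 = 3.58 kΩ.
Base-emitter loop: V_Th = I_B·R_Th + V_BE + (β+1)I_B·R_E, so I_B = (2.86 − 0.7) / (3.58 + 101×0.82) = 0.025 mA.
I_C = β·I_B = 100×0.025 = 2.5 mA, and I_E = (β+1)I_B = 2.53 mA.
V_CE = V_CC − I_C·R_C − I_E·R_E = 12 − 2.5×0.47 − 2.53×0.82 = 8.75 V.
V_CE = 8.75 V > 0.2 V confirms active-region operation.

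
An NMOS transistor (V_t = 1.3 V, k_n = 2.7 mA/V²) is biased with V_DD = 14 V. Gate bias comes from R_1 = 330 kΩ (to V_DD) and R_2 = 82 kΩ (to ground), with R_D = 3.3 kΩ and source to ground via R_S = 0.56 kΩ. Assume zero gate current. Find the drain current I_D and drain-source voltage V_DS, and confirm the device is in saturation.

V_G = V_DD·R_2/(R_1+R_2) = 14×82/412 = 2.79 V.
Assume saturation: I_D = (k_n/2)(V_GS − V_t)² with V_GS = V_G − I_D·R_S = 2.79 − 0.56·I_D.
Substituting gives 0.423·I_D² − 3.25·I_D + 2.98 = 0, with roots I_D = 1.07 or 6.6 mA.
The root I_D = 6.6 mA gives V_GS = -0.912 V ≤ V_t, so take I_D = 1.07 mA.
Then V_GS = 2.19 V and V_DS = V_DD − I_D(R_D+R_S) = 14 − 1.07×3.86 = 9.88 V.
Saturation requires V_DS ≥ V_GS − V_t = 0.889 V; 9.88 ≥ 0.889 ✓.

I_D ≈ 1.1 mA, V_DS ≈ 9.9 V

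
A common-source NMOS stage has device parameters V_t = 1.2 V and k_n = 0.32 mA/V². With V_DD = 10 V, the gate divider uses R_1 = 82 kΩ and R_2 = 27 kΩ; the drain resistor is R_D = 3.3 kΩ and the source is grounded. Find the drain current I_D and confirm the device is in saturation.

I_D ≈ 0.26 mA

V_G = V_DD·R_2/(R_1+R_2) = 10×27/109 = 2.48 V. With the source grounded, V_GS = V_G = 2.48 V.
Assume saturation: I_D = (k_n/2)(V_GS − V_t)² = (0.32/2)×(2.48 − 1.2)² = 0.16×1.28² = 0.261 mA.
V_DS = V_DD − I_D·R_D = 10 − 0.261×3.3 = 9.14 V.
Saturation requires V_DS ≥ V_GS − V_t = 1.28 V; 9.14 ≥ 1.28 ✓.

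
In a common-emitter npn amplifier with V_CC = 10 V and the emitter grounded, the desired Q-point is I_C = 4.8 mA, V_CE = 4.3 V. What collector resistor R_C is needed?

R_C ≈ 1.2 kΩ

Collector loop: V_CC = I_C·R_C + V_CE.
R_C = (V_CC − V_CE)/I_C = (10 − 4.3)/4.8 = 1.19 kΩ.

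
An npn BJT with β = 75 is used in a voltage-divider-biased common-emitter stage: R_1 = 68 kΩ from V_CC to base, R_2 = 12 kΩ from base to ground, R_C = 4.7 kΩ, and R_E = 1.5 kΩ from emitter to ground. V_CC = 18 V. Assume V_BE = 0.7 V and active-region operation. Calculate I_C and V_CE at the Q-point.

Thevenize the base divider: V_Th = V_CC·R_2/(R_1+R_2) = 18×12/80 = 2.7 V, R_Th = R_1‖R_2 = 10.2 kΩ.
Base-emitter loop: V_Th = I_B·R_Th + V_BE + (β+1)I_B·R_E, so I_B = (2.7 − 0.7) / (10.2 + 76×1.5) = 0.0161 mA.
I_C = β·I_B = 75×0.0161 = 1.21 mA, and I_E = (β+1)I_B = 1.22 mA.
V_CE = V_CC − I_C·R_C − I_E·R_E = 18 − 1.21×4.7 − 1.22×1.5 = 10.5 V.
V_CE = 10.5 V > 0.2 V confirms active-region operation.

I_C ≈ 1.2 mA, V_CE ≈ 10 V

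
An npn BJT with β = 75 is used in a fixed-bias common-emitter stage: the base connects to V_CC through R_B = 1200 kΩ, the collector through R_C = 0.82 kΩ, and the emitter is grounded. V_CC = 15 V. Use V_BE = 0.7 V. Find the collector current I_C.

Base loop: V_CC = I_B·R_B + V_BE, so I_B = (15 − 0.7)/1200 kΩ = 0.0119 mA.
In the active region I_C = β·I_B = 75 × 0.0119 = 0.894 mA.
Collector loop: V_CE = V_CC − I_C·R_C = 15 − 0.894×0.82 = 14.3 V.
Since V_CE = 14.3 V > V_CE(sat) ≈ 0.2 V, the transistor is in the active region as assumed.

I_C ≈ 0.89 mA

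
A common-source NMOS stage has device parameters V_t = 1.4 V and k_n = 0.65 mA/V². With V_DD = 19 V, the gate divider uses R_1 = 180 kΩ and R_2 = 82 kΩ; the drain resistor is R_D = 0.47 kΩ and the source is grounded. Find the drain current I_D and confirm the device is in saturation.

V_G = V_DD·R_2/(R_1+R_2) = 19×82/262 = 5.95 V. With the source grounded, V_GS = V_G = 5.95 V.
Assume saturation: I_D = (k_n/2)(V_GS − V_t)² = (0.65/2)×(5.95 − 1.4)² = 0.325×4.55² = 6.72 mA.
V_DS = V_DD − I_D·R_D = 19 − 6.72×0.47 = 15.8 V.
Saturation requires V_DS ≥ V_GS − V_t = 4.55 V; 15.8 ≥ 4.55 ✓.

I_D ≈ 6.7 mA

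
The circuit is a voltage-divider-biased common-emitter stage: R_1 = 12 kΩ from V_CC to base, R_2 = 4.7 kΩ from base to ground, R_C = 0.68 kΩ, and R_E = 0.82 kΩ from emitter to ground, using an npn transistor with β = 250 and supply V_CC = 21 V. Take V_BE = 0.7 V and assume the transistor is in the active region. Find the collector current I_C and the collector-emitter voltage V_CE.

I_C ≈ 6.2 mA, V_CE ≈ 12 V

Thevenize the base divider: V_Th = V_CC·R_2/(R_1+R_2) = 21×4.7/16.7 = 5.91 V, R_Th = R_1‖R_2 = 3.38 kΩ.
Base-emitter loop: V_Th = I_B·R_Th + V_BE + (β+1)I_B·R_E, so I_B = (5.91 − 0.7) / (3.38 + 251×0.82) = 0.0249 mA.
I_C = β·I_B = 250×0.0249 = 6.23 mA, and I_E = (β+1)I_B = 6.25 mA.
V_CE = V_CC − I_C·R_C − I_E·R_E = 21 − 6.23×0.68 − 6.25×0.82 = 11.6 V.
V_CE = 11.6 V > 0.2 V confirms active-region operation.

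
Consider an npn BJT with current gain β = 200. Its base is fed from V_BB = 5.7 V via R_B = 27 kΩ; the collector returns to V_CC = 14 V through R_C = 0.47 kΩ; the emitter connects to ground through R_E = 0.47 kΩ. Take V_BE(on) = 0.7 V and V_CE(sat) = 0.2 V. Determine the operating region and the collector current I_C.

Assume active. Base-emitter loop: I_B = (V_BB − V_BE)/(R_B + (β+1)R_E) = (5.7 − 0.7)/(27 + 201×0.47) = 0.0412 mA.
I_C = β·I_B = 200×0.0412 = 8.23 mA.
V_CE = V_CC − I_C·R_C − I_E·R_E = 14 − 8.23×0.47 − 8.27×0.47 = 6.24 V > V_CE(sat), so the active-region assumption holds.

active; I_C ≈ 8.2 mA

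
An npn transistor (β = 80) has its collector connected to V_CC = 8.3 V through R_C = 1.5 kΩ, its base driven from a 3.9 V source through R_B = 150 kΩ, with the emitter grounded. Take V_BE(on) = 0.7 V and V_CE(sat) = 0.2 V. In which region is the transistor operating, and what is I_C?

Assume active. Base-emitter loop: I_B = (V_BB − V_BE)/R_B = (3.9 − 0.7)/150 = 0.0213 mA.
I_C = β·I_B = 80×0.0213 = 1.71 mA.
V_CE = V_CC − I_C·R_C = 8.3 − 1.71×1.5 = 5.74 V > V_CE(sat), so the active-region assumption holds.

active; I_C ≈ 1.7 mA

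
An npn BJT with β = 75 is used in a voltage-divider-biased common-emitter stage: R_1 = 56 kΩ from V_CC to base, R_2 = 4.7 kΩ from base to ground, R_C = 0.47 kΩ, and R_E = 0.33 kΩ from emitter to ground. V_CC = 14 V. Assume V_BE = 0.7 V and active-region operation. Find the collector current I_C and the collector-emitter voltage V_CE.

Thevenize the base divider: V_Th = V_CC·R_2/(R_1+R_2) = 14×4.7/60.7 = 1.08 V, R_Th = R_1‖R_2 = 4.34 kΩ.
Base-emitter loop: V_Th = I_B·R_Th + V_BE + (β+1)I_B·R_E, so I_B = (1.08 − 0.7) / (4.34 + 76×0.33) = 0.0131 mA.
I_C = β·I_B = 75×0.0131 = 0.979 mA, and I_E = (β+1)I_B = 0.992 mA.
V_CE = V_CC − I_C·R_C − I_E·R_E = 14 − 0.979×0.47 − 0.992×0.33 = 13.2 V.
V_CE = 13.2 V > 0.2 V confirms active-region operation.

I_C ≈ 0.98 mA, V_CE ≈ 13 V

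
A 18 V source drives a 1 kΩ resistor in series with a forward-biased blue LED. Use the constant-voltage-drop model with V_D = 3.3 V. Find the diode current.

KVL around the loop: 18 = V_D + I·R = 3.3 + I × 1 kΩ.
So I = (18 − 3.3) / 1 kΩ = 14.7 / 1 = 14.7 mA.

I ≈ 15 mA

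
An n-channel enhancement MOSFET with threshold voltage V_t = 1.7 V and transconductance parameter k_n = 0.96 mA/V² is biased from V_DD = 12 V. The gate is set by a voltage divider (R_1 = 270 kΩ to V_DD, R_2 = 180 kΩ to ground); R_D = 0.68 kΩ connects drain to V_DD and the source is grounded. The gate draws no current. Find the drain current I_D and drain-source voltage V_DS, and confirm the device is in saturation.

V_G = V_DD·R_2/(R_1+R_2) = 12×180/450 = 4.8 V. With the source grounded, V_GS = V_G = 4.8 V.
Assume saturation: I_D = (k_n/2)(V_GS − V_t)² = (0.96/2)×(4.8 − 1.7)² = 0.48×3.1² = 4.61 mA.
V_DS = V_DD − I_D·R_D = 12 − 4.61×0.68 = 8.86 V.
Saturation requires V_DS ≥ V_GS − V_t = 3.1 V; 8.86 ≥ 3.1 ✓.

I_D ≈ 4.6 mA, V_DS ≈ 8.9 V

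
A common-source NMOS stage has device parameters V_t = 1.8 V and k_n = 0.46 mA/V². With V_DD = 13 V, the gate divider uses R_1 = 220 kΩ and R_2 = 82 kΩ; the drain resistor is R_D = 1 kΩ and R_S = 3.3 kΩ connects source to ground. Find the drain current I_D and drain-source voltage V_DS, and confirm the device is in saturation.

I_D ≈ 0.22 mA, V_DS ≈ 12 V

V_G = V_DD·R_2/(R_1+R_2) = 13×82/302 = 3.53 V.
Assume saturation: I_D = (k_n/2)(V_GS − V_t)² with V_GS = V_G − I_D·R_S = 3.53 − 3.3·I_D.
Substituting gives 2.5·I_D² − 3.63·I_D + 0.688 = 0, with roots I_D = 0.225 or 1.22 mA.
The root I_D = 1.22 mA gives V_GS = -0.506 V ≤ V_t, so take I_D = 0.225 mA.
Then V_GS = 2.79 V and V_DS = V_DD − I_D(R_D+R_S) = 13 − 0.225×4.3 = 12 V.
Saturation requires V_DS ≥ V_GS − V_t = 0.988 V; 12 ≥ 0.988 ✓.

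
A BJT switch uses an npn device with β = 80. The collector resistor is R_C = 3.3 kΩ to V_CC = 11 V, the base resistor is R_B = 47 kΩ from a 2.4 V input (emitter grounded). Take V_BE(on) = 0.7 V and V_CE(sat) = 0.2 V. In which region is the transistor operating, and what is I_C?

Assume active. Base-emitter loop: I_B = (V_BB − V_BE)/R_B = (2.4 − 0.7)/47 = 0.0362 mA.
I_C = β·I_B = 80×0.0362 = 2.89 mA.
V_CE = V_CC − I_C·R_C = 11 − 2.89×3.3 = 1.45 V > V_CE(sat), so the active-region assumption holds.

active; I_C ≈ 2.9 mA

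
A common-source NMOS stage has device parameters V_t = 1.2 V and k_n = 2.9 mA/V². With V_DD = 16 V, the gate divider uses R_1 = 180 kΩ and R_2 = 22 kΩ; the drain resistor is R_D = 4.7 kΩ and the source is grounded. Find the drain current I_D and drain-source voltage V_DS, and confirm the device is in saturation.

V_G = V_DD·R_2/(R_1+R_2) = 16×22/202 = 1.74 V. With the source grounded, V_GS = V_G = 1.74 V.
Assume saturation: I_D = (k_n/2)(V_GS − V_t)² = (2.9/2)×(1.74 − 1.2)² = 1.45×0.543² = 0.427 mA.
V_DS = V_DD − I_D·R_D = 16 − 0.427×4.7 = 14 V.
Saturation requires V_DS ≥ V_GS − V_t = 0.543 V; 14 ≥ 0.543 ✓.

I_D ≈ 0.43 mA, V_DS ≈ 14 V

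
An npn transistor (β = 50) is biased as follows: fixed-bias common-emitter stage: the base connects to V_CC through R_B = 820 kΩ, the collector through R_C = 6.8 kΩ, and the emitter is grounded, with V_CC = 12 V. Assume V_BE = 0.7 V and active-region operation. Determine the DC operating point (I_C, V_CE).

I_C ≈ 0.69 mA, V_CE ≈ 7.3 V

Base loop: V_CC = I_B·R_B + V_BE, so I_B = (12 − 0.7)/820 kΩ = 0.0138 mA.
In the active region I_C = β·I_B = 50 × 0.0138 = 0.689 mA.
Collector loop: V_CE = V_CC − I_C·R_C = 12 − 0.689×6.8 = 7.31 V.
Since V_CE = 7.31 V > V_CE(sat) ≈ 0.2 V, the transistor is in the active region as assumed.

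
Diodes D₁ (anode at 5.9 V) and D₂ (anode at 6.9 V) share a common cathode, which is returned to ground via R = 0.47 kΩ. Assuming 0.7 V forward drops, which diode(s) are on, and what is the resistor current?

Only D₂ conducts; I_R ≈ 13 mA

Assume both conduct. Then node N would need to be at both 5.9−0.7 = 5.2 V and 6.9−0.7 = 6.2 V, which is impossible.
Assume only D₂ conducts: V_N = 6.9 − 0.7 = 6.2 V, so I_R = 6.2/0.47 = 13.2 mA.
Check D₁: its anode-to-cathode voltage is 5.9 − 6.2 = -0.3 V < 0.7 V, so it is off. The assumption is consistent.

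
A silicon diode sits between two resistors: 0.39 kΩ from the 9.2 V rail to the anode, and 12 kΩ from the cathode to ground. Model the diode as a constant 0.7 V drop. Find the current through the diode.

The two resistors are in series with the diode, so KVL gives 9.2 = I·0.39 + 0.7 + I·12.
I = (9.2 − 0.7) / (0.39 + 12) kΩ = 8.5 / 12.4 = 0.686 mA.

I ≈ 0.69 mA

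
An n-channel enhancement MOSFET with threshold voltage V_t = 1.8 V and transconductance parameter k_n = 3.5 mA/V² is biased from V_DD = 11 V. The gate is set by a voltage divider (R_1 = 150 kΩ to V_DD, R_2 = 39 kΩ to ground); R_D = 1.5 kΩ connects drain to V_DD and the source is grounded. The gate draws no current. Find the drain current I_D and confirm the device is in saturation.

I_D ≈ 0.39 mA

V_G = V_DD·R_2/(R_1+R_2) = 11×39/189 = 2.27 V. With the source grounded, V_GS = V_G = 2.27 V.
Assume saturation: I_D = (k_n/2)(V_GS − V_t)² = (3.5/2)×(2.27 − 1.8)² = 1.75×0.47² = 0.386 mA.
V_DS = V_DD − I_D·R_D = 11 − 0.386×1.5 = 10.4 V.
Saturation requires V_DS ≥ V_GS − V_t = 0.47 V; 10.4 ≥ 0.47 ✓.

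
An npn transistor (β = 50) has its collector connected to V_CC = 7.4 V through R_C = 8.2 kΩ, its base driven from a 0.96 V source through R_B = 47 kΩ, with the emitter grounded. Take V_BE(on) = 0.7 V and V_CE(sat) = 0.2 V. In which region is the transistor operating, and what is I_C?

Assume active. Base-emitter loop: I_B = (V_BB − V_BE)/R_B = (0.96 − 0.7)/47 = 0.00553 mA.
I_C = β·I_B = 50×0.00553 = 0.277 mA.
V_CE = V_CC − I_C·R_C = 7.4 − 0.277×8.2 = 5.13 V > V_CE(sat), so the active-region assumption holds.

active; I_C ≈ 0.28 mA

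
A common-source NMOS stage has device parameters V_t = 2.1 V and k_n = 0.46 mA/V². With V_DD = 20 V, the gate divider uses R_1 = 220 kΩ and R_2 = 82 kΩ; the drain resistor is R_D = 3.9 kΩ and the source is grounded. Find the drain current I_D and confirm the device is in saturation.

V_G = V_DD·R_2/(R_1+R_2) = 20×82/302 = 5.43 V. With the source grounded, V_GS = V_G = 5.43 V.
Assume saturation: I_D = (k_n/2)(V_GS − V_t)² = (0.46/2)×(5.43 − 2.1)² = 0.23×3.33² = 2.55 mA.
V_DS = V_DD − I_D·R_D = 20 − 2.55×3.9 = 10.1 V.
Saturation requires V_DS ≥ V_GS − V_t = 3.33 V; 10.1 ≥ 3.33 ✓.

I_D ≈ 2.6 mA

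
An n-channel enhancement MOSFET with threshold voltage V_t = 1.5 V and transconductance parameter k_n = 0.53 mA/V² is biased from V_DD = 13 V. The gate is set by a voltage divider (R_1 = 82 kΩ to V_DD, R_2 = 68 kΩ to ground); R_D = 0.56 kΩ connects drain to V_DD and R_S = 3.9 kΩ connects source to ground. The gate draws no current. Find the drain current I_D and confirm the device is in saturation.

V_G = V_DD·R_2/(R_1+R_2) = 13×68/150 = 5.89 V.
Assume saturation: I_D = (k_n/2)(V_GS − V_t)² with V_GS = V_G − I_D·R_S = 5.89 − 3.9·I_D.
Substituting gives 4.03·I_D² − 10.1·I_D + 5.11 = 0, with roots I_D = 0.708 or 1.79 mA.
The root I_D = 1.79 mA gives V_GS = -1.1 V ≤ V_t, so take I_D = 0.708 mA.
Then V_GS = 3.13 V and V_DS = V_DD − I_D(R_D+R_S) = 13 − 0.708×4.46 = 9.84 V.
Saturation requires V_DS ≥ V_GS − V_t = 1.63 V; 9.84 ≥ 1.63 ✓.

I_D ≈ 0.71 mA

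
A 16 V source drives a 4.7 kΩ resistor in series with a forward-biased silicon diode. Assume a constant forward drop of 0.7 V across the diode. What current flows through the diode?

I ≈ 3.3 mA

KVL around the loop: 16 = V_D + I·R = 0.7 + I × 4.7 kΩ.
So I = (16 − 0.7) / 4.7 kΩ = 15.3 / 4.7 = 3.26 mA.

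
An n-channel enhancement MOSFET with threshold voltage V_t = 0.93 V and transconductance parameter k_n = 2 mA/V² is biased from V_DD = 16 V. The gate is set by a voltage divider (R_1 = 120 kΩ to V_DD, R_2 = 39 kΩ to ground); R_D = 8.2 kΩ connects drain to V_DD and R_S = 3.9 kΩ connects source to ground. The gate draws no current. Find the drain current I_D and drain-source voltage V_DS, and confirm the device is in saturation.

I_D ≈ 0.57 mA, V_DS ≈ 9.1 V

V_G = V_DD·R_2/(R_1+R_2) = 16×39/159 = 3.92 V.
Assume saturation: I_D = (k_n/2)(V_GS − V_t)² with V_GS = V_G − I_D·R_S = 3.92 − 3.9·I_D.
Substituting gives 15.2·I_D² − 24.4·I_D + 8.97 = 0, with roots I_D = 0.574 or 1.03 mA.
The root I_D = 1.03 mA gives V_GS = -0.0838 V ≤ V_t, so take I_D = 0.574 mA.
Then V_GS = 1.69 V and V_DS = V_DD − I_D(R_D+R_S) = 16 − 0.574×12.1 = 9.06 V.
Saturation requires V_DS ≥ V_GS − V_t = 0.757 V; 9.06 ≥ 0.757 ✓.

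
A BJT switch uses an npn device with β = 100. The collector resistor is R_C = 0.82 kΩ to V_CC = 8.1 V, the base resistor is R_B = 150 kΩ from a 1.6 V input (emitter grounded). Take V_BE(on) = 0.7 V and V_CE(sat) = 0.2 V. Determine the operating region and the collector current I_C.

active; I_C ≈ 0.6 mA

Assume active. Base-emitter loop: I_B = (V_BB − V_BE)/R_B = (1.6 − 0.7)/150 = 0.006 mA.
I_C = β·I_B = 100×0.006 = 0.6 mA.
V_CE = V_CC − I_C·R_C = 8.1 − 0.6×0.82 = 7.61 V > V_CE(sat), so the active-region assumption holds.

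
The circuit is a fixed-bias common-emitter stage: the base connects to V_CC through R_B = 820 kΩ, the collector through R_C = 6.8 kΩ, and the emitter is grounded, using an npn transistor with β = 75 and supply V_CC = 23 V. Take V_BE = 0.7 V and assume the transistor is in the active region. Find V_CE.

V_CE ≈ 9.1 V

Base loop: V_CC = I_B·R_B + V_BE, so I_B = (23 − 0.7)/820 kΩ = 0.0272 mA.
In the active region I_C = β·I_B = 75 × 0.0272 = 2.04 mA.
Collector loop: V_CE = V_CC − I_C·R_C = 23 − 2.04×6.8 = 9.13 V.
Since V_CE = 9.13 V > V_CE(sat) ≈ 0.2 V, the transistor is in the active region as assumed.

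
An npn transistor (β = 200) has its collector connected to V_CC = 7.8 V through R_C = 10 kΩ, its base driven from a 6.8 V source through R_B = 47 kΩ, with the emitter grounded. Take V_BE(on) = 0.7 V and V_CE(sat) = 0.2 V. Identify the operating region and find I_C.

saturation; I_C ≈ 0.76 mA

Assume active: I_B = (6.8 − 0.7)/47 = 0.13 mA, giving I_C = β·I_B = 26 mA.
But then V_CE = 7.8 − 26×10 = -252 V < V_CE(sat) = 0.2 V — impossible in the active region.
So the transistor is saturated. With V_CE = 0.2 V, I_C = (V_CC − 0.2)/R_C = 7.6/10 = 0.76 mA.
Check: β·I_B = 26 mA > I_C = 0.76 mA, confirming saturation.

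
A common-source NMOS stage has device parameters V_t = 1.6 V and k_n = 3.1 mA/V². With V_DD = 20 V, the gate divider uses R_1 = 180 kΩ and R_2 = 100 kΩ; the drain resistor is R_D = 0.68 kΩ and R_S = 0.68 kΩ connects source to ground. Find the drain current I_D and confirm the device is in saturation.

I_D ≈ 5.4 mA

V_G = V_DD·R_2/(R_1+R_2) = 20×100/280 = 7.14 V.
Assume saturation: I_D = (k_n/2)(V_GS − V_t)² with V_GS = V_G − I_D·R_S = 7.14 − 0.68·I_D.
Substituting gives 0.717·I_D² − 12.7·I_D + 47.6 = 0, with roots I_D = 5.41 or 12.3 mA.
The root I_D = 12.3 mA gives V_GS = -1.22 V ≤ V_t, so take I_D = 5.41 mA.
Then V_GS = 3.47 V and V_DS = V_DD − I_D(R_D+R_S) = 20 − 5.41×1.36 = 12.6 V.
Saturation requires V_DS ≥ V_GS − V_t = 1.87 V; 12.6 ≥ 1.87 ✓.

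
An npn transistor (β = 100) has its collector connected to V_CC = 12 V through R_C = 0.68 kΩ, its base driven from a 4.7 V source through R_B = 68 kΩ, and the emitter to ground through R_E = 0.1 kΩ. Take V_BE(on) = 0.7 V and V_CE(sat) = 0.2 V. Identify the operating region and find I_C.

active; I_C ≈ 5.1 mA

Assume active. Base-emitter loop: I_B = (V_BB − V_BE)/(R_B + (β+1)R_E) = (4.7 − 0.7)/(68 + 101×0.1) = 0.0512 mA.
I_C = β·I_B = 100×0.0512 = 5.12 mA.
V_CE = V_CC − I_C·R_C − I_E·R_E = 12 − 5.12×0.68 − 5.17×0.1 = 8 V > V_CE(sat), so the active-region assumption holds.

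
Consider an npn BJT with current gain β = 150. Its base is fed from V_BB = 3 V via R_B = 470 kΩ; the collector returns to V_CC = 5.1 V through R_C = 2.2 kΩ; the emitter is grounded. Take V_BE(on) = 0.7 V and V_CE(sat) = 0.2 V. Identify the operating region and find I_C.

Assume active. Base-emitter loop: I_B = (V_BB − V_BE)/R_B = (3 − 0.7)/470 = 0.00489 mA.
I_C = β·I_B = 150×0.00489 = 0.734 mA.
V_CE = V_CC − I_C·R_C = 5.1 − 0.734×2.2 = 3.49 V > V_CE(sat), so the active-region assumption holds.

active; I_C ≈ 0.73 mA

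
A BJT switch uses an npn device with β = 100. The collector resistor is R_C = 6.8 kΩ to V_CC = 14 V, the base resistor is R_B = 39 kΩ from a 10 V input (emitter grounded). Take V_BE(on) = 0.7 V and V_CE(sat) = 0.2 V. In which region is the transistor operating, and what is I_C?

Assume active: I_B = (10 − 0.7)/39 = 0.238 mA, giving I_C = β·I_B = 23.8 mA.
But then V_CE = 14 − 23.8×6.8 = -148 V < V_CE(sat) = 0.2 V — impossible in the active region.
So the transistor is saturated. With V_CE = 0.2 V, I_C = (V_CC − 0.2)/R_C = 13.8/6.8 = 2.03 mA.
Check: β·I_B = 23.8 mA > I_C = 2.03 mA, confirming saturation.

saturation; I_C ≈ 2 mA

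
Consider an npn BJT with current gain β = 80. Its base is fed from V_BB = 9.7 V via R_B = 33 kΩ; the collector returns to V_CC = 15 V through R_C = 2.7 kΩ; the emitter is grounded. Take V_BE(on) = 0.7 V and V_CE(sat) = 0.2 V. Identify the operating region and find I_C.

saturation; I_C ≈ 5.5 mA

Assume active: I_B = (9.7 − 0.7)/33 = 0.273 mA, giving I_C = β·I_B = 21.8 mA.
But then V_CE = 15 − 21.8×2.7 = -43.9 V < V_CE(sat) = 0.2 V — impossible in the active region.
So the transistor is saturated. With V_CE = 0.2 V, I_C = (V_CC − 0.2)/R_C = 14.8/2.7 = 5.48 mA.
Check: β·I_B = 21.8 mA > I_C = 5.48 mA, confirming saturation.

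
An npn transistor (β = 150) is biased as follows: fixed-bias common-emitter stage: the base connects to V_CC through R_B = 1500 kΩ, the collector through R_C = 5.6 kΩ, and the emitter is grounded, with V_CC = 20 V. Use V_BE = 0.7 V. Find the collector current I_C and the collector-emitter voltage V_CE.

Base loop: V_CC = I_B·R_B + V_BE, so I_B = (20 − 0.7)/1500 kΩ = 0.0129 mA.
In the active region I_C = β·I_B = 150 × 0.0129 = 1.93 mA.
Collector loop: V_CE = V_CC − I_C·R_C = 20 − 1.93×5.6 = 9.19 V.
Since V_CE = 9.19 V > V_CE(sat) ≈ 0.2 V, the transistor is in the active region as assumed.

I_C ≈ 1.9 mA, V_CE ≈ 9.2 V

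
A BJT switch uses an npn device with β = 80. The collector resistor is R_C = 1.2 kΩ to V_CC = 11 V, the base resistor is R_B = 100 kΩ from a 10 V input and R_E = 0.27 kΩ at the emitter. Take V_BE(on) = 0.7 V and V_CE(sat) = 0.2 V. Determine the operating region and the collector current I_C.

active; I_C ≈ 6.1 mA

Assume active. Base-emitter loop: I_B = (V_BB − V_BE)/(R_B + (β+1)R_E) = (10 − 0.7)/(100 + 81×0.27) = 0.0763 mA.
I_C = β·I_B = 80×0.0763 = 6.1 mA.
V_CE = V_CC − I_C·R_C − I_E·R_E = 11 − 6.1×1.2 − 6.18×0.27 = 2.01 V > V_CE(sat), so the active-region assumption holds.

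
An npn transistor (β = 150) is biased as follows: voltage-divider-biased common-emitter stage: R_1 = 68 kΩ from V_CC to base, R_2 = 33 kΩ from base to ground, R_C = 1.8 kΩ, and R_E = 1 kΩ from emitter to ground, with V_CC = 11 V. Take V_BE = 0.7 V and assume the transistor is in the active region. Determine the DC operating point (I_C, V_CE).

I_C ≈ 2.5 mA, V_CE ≈ 4 V

Thevenize the base divider: V_Th = V_CC·R_2/(R_1+R_2) = 11×33/101 = 3.59 V, R_Th = R_1‖R_2 = 22.2 kΩ.
Base-emitter loop: V_Th = I_B·R_Th + V_BE + (β+1)I_B·R_E, so I_B = (3.59 − 0.7) / (22.2 + 151×1) = 0.0167 mA.
I_C = β·I_B = 150×0.0167 = 2.51 mA, and I_E = (β+1)I_B = 2.52 mA.
V_CE = V_CC − I_C·R_C − I_E·R_E = 11 − 2.51×1.8 − 2.52×1 = 3.97 V.
V_CE = 3.97 V > 0.2 V confirms active-region operation.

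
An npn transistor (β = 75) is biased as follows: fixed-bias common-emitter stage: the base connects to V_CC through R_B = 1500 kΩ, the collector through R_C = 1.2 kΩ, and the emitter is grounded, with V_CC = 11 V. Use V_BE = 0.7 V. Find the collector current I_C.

I_C ≈ 0.52 mA

Base loop: V_CC = I_B·R_B + V_BE, so I_B = (11 − 0.7)/1500 kΩ = 0.00687 mA.
In the active region I_C = β·I_B = 75 × 0.00687 = 0.515 mA.
Collector loop: V_CE = V_CC − I_C·R_C = 11 − 0.515×1.2 = 10.4 V.
Since V_CE = 10.4 V > V_CE(sat) ≈ 0.2 V, the transistor is in the active region as assumed.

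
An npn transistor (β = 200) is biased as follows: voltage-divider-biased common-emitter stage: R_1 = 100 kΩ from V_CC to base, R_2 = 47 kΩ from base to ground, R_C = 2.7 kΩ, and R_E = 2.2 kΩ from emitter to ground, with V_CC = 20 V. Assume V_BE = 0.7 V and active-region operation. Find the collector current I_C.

Thevenize the base divider: V_Th = V_CC·R_2/(R_1+R_2) = 20×47/147 = 6.39 V, R_Th = R_1‖R_2 = 32 kΩ.
Base-emitter loop: V_Th = I_B·R_Th + V_BE + (β+1)I_B·R_E, so I_B = (6.39 − 0.7) / (32 + 201×2.2) = 0.012 mA.
I_C = β·I_B = 200×0.012 = 2.4 mA, and I_E = (β+1)I_B = 2.41 mA.
V_CE = V_CC − I_C·R_C − I_E·R_E = 20 − 2.4×2.7 − 2.41×2.2 = 8.2 V.
V_CE = 8.2 V > 0.2 V confirms active-region operation.

I_C ≈ 2.4 mA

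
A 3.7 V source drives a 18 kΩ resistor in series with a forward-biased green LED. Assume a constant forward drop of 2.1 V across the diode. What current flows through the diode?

KVL around the loop: 3.7 = V_D + I·R = 2.1 + I × 18 kΩ.
So I = (3.7 − 2.1) / 18 kΩ = 1.6 / 18 = 0.0889 mA.

I ≈ 0.089 mA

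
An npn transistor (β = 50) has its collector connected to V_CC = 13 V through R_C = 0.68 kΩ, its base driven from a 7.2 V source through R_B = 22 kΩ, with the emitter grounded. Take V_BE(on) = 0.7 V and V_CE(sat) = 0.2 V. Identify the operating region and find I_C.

Assume active. Base-emitter loop: I_B = (V_BB − V_BE)/R_B = (7.2 − 0.7)/22 = 0.295 mA.
I_C = β·I_B = 50×0.295 = 14.8 mA.
V_CE = V_CC − I_C·R_C = 13 − 14.8×0.68 = 2.95 V > V_CE(sat), so the active-region assumption holds.

active; I_C ≈ 15 mA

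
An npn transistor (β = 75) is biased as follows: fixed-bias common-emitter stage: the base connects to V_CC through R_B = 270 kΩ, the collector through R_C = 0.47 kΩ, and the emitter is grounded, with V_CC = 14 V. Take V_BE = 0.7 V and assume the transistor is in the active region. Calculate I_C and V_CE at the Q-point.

I_C ≈ 3.7 mA, V_CE ≈ 12 V

Base loop: V_CC = I_B·R_B + V_BE, so I_B = (14 − 0.7)/270 kΩ = 0.0493 mA.
In the active region I_C = β·I_B = 75 × 0.0493 = 3.69 mA.
Collector loop: V_CE = V_CC − I_C·R_C = 14 − 3.69×0.47 = 12.3 V.
Since V_CE = 12.3 V > V_CE(sat) ≈ 0.2 V, the transistor is in the active region as assumed.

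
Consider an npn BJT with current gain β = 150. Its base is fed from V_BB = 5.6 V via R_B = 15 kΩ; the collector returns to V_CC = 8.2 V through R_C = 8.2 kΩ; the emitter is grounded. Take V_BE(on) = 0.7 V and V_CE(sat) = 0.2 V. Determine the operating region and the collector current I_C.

Assume active: I_B = (5.6 − 0.7)/15 = 0.327 mA, giving I_C = β·I_B = 49 mA.
But then V_CE = 8.2 − 49×8.2 = -394 V < V_CE(sat) = 0.2 V — impossible in the active region.
So the transistor is saturated. With V_CE = 0.2 V, I_C = (V_CC − 0.2)/R_C = 8/8.2 = 0.976 mA.
Check: β·I_B = 49 mA > I_C = 0.976 mA, confirming saturation.

saturation; I_C ≈ 0.98 mA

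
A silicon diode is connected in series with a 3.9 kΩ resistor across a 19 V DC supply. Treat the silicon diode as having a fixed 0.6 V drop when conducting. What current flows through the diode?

I ≈ 4.7 mA

KVL around the loop: 19 = V_D + I·R = 0.6 + I × 3.9 kΩ.
So I = (19 − 0.6) / 3.9 kΩ = 18.4 / 3.9 = 4.72 mA.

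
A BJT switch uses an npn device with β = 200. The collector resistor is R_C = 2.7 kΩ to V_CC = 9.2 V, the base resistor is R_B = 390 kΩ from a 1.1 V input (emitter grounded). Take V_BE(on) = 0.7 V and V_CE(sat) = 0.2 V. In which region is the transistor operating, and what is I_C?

active; I_C ≈ 0.21 mA

Assume active. Base-emitter loop: I_B = (V_BB − V_BE)/R_B = (1.1 − 0.7)/390 = 0.00103 mA.
I_C = β·I_B = 200×0.00103 = 0.205 mA.
V_CE = V_CC − I_C·R_C = 9.2 − 0.205×2.7 = 8.65 V > V_CE(sat), so the active-region assumption holds.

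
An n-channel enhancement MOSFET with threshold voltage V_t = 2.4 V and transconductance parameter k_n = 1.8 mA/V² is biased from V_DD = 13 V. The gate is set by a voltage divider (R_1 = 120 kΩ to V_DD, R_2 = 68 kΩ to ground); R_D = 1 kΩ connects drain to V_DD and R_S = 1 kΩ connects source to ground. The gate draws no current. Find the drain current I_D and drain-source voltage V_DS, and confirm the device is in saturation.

V_G = V_DD·R_2/(R_1+R_2) = 13×68/188 = 4.7 V.
Assume saturation: I_D = (k_n/2)(V_GS − V_t)² with V_GS = V_G − I_D·R_S = 4.7 − 1·I_D.
Substituting gives 0.9·I_D² − 5.14·I_D + 4.77 = 0, with roots I_D = 1.16 or 4.55 mA.
The root I_D = 4.55 mA gives V_GS = 0.151 V ≤ V_t, so take I_D = 1.16 mA.
Then V_GS = 3.54 V and V_DS = V_DD − I_D(R_D+R_S) = 13 − 1.16×2 = 10.7 V.
Saturation requires V_DS ≥ V_GS − V_t = 1.14 V; 10.7 ≥ 1.14 ✓.

I_D ≈ 1.2 mA, V_DS ≈ 11 V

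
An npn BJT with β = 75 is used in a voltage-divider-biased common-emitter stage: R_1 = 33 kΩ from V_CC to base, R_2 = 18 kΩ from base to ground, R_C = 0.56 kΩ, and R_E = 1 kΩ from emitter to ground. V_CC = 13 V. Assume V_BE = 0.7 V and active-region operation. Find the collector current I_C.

I_C ≈ 3.3 mA

Thevenize the base divider: V_Th = V_CC·R_2/(R_1+R_2) = 13×18/51 = 4.59 V, R_Th = R_1‖R_2 = 11.6 kΩ.
Base-emitter loop: V_Th = I_B·R_Th + V_BE + (β+1)I_B·R_E, so I_B = (4.59 − 0.7) / (11.6 + 76×1) = 0.0444 mA.
I_C = β·I_B = 75×0.0444 = 3.33 mA, and I_E = (β+1)I_B = 3.37 mA.
V_CE = V_CC − I_C·R_C − I_E·R_E = 13 − 3.33×0.56 − 3.37×1 = 7.77 V.
V_CE = 7.77 V > 0.2 V confirms active-region operation.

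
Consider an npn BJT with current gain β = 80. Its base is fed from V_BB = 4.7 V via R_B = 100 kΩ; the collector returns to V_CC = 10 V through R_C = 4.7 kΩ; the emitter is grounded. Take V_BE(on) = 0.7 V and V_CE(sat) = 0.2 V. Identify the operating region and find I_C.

saturation; I_C ≈ 2.1 mA

Assume active: I_B = (4.7 − 0.7)/100 = 0.04 mA, giving I_C = β·I_B = 3.2 mA.
But then V_CE = 10 − 3.2×4.7 = -5.04 V < V_CE(sat) = 0.2 V — impossible in the active region.
So the transistor is saturated. With V_CE = 0.2 V, I_C = (V_CC − 0.2)/R_C = 9.8/4.7 = 2.09 mA.
Check: β·I_B = 3.2 mA > I_C = 2.09 mA, confirming saturation.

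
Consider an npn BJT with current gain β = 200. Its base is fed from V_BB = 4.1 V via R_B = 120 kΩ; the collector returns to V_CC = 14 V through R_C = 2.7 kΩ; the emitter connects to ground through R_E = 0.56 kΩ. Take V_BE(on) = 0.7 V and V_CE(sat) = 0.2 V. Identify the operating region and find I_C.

active; I_C ≈ 2.9 mA

Assume active. Base-emitter loop: I_B = (V_BB − V_BE)/(R_B + (β+1)R_E) = (4.1 − 0.7)/(120 + 201×0.56) = 0.0146 mA.
I_C = β·I_B = 200×0.0146 = 2.92 mA.
V_CE = V_CC − I_C·R_C − I_E·R_E = 14 − 2.92×2.7 − 2.94×0.56 = 4.46 V > V_CE(sat), so the active-region assumption holds.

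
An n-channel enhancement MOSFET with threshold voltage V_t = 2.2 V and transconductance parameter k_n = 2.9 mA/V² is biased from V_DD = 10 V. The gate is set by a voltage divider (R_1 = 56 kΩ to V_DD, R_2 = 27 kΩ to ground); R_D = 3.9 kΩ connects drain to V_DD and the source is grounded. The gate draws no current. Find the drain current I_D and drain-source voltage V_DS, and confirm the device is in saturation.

V_G = V_DD·R_2/(R_1+R_2) = 10×27/83 = 3.25 V. With the source grounded, V_GS = V_G = 3.25 V.
Assume saturation: I_D = (k_n/2)(V_GS − V_t)² = (2.9/2)×(3.25 − 2.2)² = 1.45×1.05² = 1.61 mA.
V_DS = V_DD − I_D·R_D = 10 − 1.61×3.9 = 3.73 V.
Saturation requires V_DS ≥ V_GS − V_t = 1.05 V; 3.73 ≥ 1.05 ✓.

I_D ≈ 1.6 mA, V_DS ≈ 3.7 V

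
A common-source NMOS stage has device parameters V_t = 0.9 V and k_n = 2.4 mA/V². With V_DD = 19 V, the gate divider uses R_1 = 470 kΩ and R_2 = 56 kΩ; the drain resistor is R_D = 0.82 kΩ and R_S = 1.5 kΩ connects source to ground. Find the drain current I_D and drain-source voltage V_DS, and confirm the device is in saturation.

V_G = V_DD·R_2/(R_1+R_2) = 19×56/526 = 2.02 V.
Assume saturation: I_D = (k_n/2)(V_GS − V_t)² with V_GS = V_G − I_D·R_S = 2.02 − 1.5·I_D.
Substituting gives 2.7·I_D² − 5.04·I_D + 1.51 = 0, with roots I_D = 0.376 or 1.49 mA.
The root I_D = 1.49 mA gives V_GS = -0.215 V ≤ V_t, so take I_D = 0.376 mA.
Then V_GS = 1.46 V and V_DS = V_DD − I_D(R_D+R_S) = 19 − 0.376×2.32 = 18.1 V.
Saturation requires V_DS ≥ V_GS − V_t = 0.559 V; 18.1 ≥ 0.559 ✓.

I_D ≈ 0.38 mA, V_DS ≈ 18 V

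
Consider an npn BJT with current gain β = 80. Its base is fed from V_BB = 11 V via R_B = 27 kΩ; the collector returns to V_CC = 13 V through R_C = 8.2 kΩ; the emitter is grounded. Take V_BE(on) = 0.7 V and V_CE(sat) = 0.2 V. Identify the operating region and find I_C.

saturation; I_C ≈ 1.6 mA

Assume active: I_B = (11 − 0.7)/27 = 0.381 mA, giving I_C = β·I_B = 30.5 mA.
But then V_CE = 13 − 30.5×8.2 = -237 V < V_CE(sat) = 0.2 V — impossible in the active region.
So the transistor is saturated. With V_CE = 0.2 V, I_C = (V_CC − 0.2)/R_C = 12.8/8.2 = 1.56 mA.
Check: β·I_B = 30.5 mA > I_C = 1.56 mA, confirming saturation.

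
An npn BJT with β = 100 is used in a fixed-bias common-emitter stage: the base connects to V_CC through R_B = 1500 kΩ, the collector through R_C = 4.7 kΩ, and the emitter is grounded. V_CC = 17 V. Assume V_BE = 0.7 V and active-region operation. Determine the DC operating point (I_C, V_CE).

Base loop: V_CC = I_B·R_B + V_BE, so I_B = (17 − 0.7)/1500 kΩ = 0.0109 mA.
In the active region I_C = β·I_B = 100 × 0.0109 = 1.09 mA.
Collector loop: V_CE = V_CC − I_C·R_C = 17 − 1.09×4.7 = 11.9 V.
Since V_CE = 11.9 V > V_CE(sat) ≈ 0.2 V, the transistor is in the active region as assumed.

I_C ≈ 1.1 mA, V_CE ≈ 12 V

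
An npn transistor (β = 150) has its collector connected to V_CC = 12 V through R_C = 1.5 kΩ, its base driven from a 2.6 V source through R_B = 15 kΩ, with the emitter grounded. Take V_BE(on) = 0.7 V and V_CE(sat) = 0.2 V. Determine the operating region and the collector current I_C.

saturation; I_C ≈ 7.9 mA

Assume active: I_B = (2.6 − 0.7)/15 = 0.127 mA, giving I_C = β·I_B = 19 mA.
But then V_CE = 12 − 19×1.5 = -16.5 V < V_CE(sat) = 0.2 V — impossible in the active region.
So the transistor is saturated. With V_CE = 0.2 V, I_C = (V_CC − 0.2)/R_C = 11.8/1.5 = 7.87 mA.
Check: β·I_B = 19 mA > I_C = 7.87 mA, confirming saturation.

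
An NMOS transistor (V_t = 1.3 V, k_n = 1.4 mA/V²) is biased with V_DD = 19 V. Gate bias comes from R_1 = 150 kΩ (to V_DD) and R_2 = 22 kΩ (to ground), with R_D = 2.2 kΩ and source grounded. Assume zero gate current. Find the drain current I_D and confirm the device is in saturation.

V_G = V_DD·R_2/(R_1+R_2) = 19×22/172 = 2.43 V. With the source grounded, V_GS = V_G = 2.43 V.
Assume saturation: I_D = (k_n/2)(V_GS − V_t)² = (1.4/2)×(2.43 − 1.3)² = 0.7×1.13² = 0.894 mA.
V_DS = V_DD − I_D·R_D = 19 − 0.894×2.2 = 17 V.
Saturation requires V_DS ≥ V_GS − V_t = 1.13 V; 17 ≥ 1.13 ✓.

I_D ≈ 0.89 mA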